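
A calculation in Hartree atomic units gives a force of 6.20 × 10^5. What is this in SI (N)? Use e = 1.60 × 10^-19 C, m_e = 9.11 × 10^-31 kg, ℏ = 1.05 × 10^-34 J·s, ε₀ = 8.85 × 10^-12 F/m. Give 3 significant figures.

One atomic unit of force: F_au = E_h/a₀ = m_e²e⁶/((4πε₀)³ℏ⁴) = 8.33 × 10^-8 N.
6.20 × 10^5 × 8.33 × 10^-8 N = 0.0516 N

0.0516 N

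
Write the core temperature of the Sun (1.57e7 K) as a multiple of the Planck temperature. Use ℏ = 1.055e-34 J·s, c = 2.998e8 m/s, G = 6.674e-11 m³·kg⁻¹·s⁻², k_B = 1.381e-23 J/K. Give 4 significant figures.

Planck temperature: T_P = √(ℏc⁵/G) / k_B = 1.417e32 K.
1.57e7 / 1.417e32 = 1.108e-25

1.108e-25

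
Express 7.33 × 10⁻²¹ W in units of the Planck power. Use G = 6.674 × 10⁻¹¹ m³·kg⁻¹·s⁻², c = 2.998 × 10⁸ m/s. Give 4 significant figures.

Planck power: P_P = c⁵/G = 3.629 × 10⁵² W.
7.33 × 10⁻²¹ / 3.629 × 10⁵² = 2.020 × 10⁻⁷³

2.020 × 10⁻⁷³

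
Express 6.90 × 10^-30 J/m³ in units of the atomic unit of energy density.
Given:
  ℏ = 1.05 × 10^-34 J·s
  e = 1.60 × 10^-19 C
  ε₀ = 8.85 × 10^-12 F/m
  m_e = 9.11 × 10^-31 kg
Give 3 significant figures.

atomic unit of energy density: u_au = E_h/a₀³ = m_e⁴e¹⁰/((4πε₀)⁵ℏ⁸) = 3.01 × 10^13 J/m³.
6.90 × 10^-30 / 3.01 × 10^13 = 2.29 × 10^-43

2.29 × 10^-43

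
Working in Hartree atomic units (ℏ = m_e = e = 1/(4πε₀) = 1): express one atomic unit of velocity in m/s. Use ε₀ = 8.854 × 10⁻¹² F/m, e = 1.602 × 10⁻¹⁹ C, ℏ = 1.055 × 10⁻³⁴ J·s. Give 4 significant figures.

The unique combination of the constants set to 1 with dimensions of velocity is v_au = e²/(4πε₀ℏ).
  = 2.566 × 10⁻³⁸ / 1.174 × 10⁻⁴⁴
  = 2.186 × 10⁶ m/s

2.186 × 10⁶ m/s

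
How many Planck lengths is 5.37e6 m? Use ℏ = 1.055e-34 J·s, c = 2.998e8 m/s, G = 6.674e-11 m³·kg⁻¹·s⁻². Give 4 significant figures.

Planck length: ℓ_P = √(ℏG/c³) = 1.616e-35 m.
5.37e6 / 1.616e-35 = 3.322e41

3.322e41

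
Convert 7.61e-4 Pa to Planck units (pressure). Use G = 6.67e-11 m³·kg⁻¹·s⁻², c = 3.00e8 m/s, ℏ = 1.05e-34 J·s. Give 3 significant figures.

Planck pressure: p_P = c⁷/(ℏG²) = 4.68e113 Pa.
7.61e-4 / 4.68e113 = 1.63e-117

1.63e-117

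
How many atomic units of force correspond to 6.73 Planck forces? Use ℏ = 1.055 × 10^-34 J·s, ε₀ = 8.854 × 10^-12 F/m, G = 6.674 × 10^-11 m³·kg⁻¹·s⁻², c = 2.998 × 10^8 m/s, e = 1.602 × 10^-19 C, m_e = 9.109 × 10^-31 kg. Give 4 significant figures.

Planck force: F_P = c⁴/G = 1.210 × 10^44 N
atomic unit of force: F_au = E_h/a₀ = m_e²e⁶/((4πε₀)³ℏ⁴) = 8.220 × 10^-8 N
6.73 × 1.210 × 10^44 / 8.220 × 10^-8 = 9.911 × 10^51

9.911 × 10^51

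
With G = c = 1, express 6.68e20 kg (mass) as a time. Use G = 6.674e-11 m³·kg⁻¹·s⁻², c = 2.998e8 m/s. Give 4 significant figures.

Mass → time via G/c³.
6.68e20 kg × (G/c³) = 1.655e-15 s

1.655e-15 s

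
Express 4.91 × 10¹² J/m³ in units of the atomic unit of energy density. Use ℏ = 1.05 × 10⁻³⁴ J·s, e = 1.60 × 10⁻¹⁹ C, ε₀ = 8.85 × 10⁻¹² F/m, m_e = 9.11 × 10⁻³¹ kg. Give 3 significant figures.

0.163

atomic unit of energy density: u_au = E_h/a₀³ = m_e⁴e¹⁰/((4πε₀)⁵ℏ⁸) = 3.01 × 10¹³ J/m³.
4.91 × 10¹² / 3.01 × 10¹³ = 0.163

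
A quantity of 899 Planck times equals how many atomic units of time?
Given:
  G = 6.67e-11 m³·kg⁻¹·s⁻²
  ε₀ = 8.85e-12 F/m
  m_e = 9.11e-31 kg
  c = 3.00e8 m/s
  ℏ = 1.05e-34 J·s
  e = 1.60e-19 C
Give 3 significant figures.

Planck time: t_P = √(ℏG/c⁵) = 5.37e-44 s
atomic unit of time: τ_au = (4πε₀)²ℏ³/(m_e e⁴) = 2.40e-17 s
899 × 5.37e-44 / 2.40e-17 = 2.01e-24

2.01e-24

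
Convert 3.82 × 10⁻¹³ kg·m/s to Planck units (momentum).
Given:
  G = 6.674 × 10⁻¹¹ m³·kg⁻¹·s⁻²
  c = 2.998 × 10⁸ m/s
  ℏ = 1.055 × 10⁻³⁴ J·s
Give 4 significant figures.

5.853 × 10⁻¹⁴

Planck momentum: p_P = √(ℏc³/G) = 6.527 kg·m/s.
3.82 × 10⁻¹³ / 6.527 = 5.853 × 10⁻¹⁴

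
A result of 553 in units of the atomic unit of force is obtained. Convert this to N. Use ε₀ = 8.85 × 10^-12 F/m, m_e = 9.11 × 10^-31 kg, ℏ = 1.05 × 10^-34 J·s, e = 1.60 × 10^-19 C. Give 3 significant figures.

One atomic unit of force: F_au = E_h/a₀ = m_e²e⁶/((4πε₀)³ℏ⁴) = 8.33 × 10^-8 N.
553 × 8.33 × 10^-8 N = 4.61 × 10^-5 N

4.61 × 10^-5 N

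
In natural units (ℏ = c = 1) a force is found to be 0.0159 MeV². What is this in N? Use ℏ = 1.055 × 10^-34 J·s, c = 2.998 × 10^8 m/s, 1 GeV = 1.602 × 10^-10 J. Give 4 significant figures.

0.01290 N

Force is [E]/[L] = [E]²/(ℏc); restore (ℏc)⁻¹.
1 GeV² → 1/(ℏc) × (1 GeV in J)² = 8.114 × 10^5 N.
Convert the energy scale: 0.0159 MeV² = 1.59 × 10^-8 GeV².
Result: 1.59 × 10^-8 × 8.114 × 10^5 = 0.01290 N.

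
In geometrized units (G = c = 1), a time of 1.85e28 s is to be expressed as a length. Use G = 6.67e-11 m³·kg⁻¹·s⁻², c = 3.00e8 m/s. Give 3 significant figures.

5.55e36 m

Time → length via c.
1.85e28 s × (c) = 5.55e36 m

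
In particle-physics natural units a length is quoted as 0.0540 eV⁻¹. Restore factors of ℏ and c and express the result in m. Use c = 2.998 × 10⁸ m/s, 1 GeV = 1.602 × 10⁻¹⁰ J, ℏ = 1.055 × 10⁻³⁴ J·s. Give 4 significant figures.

A length is [E]⁻¹ in ℏ=c=1; restore one factor of ℏc.
1 GeV⁻¹ → ℏc × (1 GeV in J)⁻¹ = 1.974 × 10⁻¹⁶ m.
Convert the energy scale: 0.0540 eV⁻¹ = 5.40 × 10⁷ GeV⁻¹.
Result: 5.40 × 10⁷ × 1.974 × 10⁻¹⁶ = 1.066 × 10⁻⁸ m.

1.066 × 10⁻⁸ m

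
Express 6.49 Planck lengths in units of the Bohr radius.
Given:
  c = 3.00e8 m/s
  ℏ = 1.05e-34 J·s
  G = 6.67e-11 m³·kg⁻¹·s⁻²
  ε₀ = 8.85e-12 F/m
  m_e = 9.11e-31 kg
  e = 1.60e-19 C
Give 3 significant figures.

Planck length: ℓ_P = √(ℏG/c³) = 1.61e-35 m
Bohr radius: a₀ = 4πε₀ℏ²/(m_e e²) = 5.26e-11 m
6.49 × 1.61e-35 / 5.26e-11 = 1.99e-24

1.99e-24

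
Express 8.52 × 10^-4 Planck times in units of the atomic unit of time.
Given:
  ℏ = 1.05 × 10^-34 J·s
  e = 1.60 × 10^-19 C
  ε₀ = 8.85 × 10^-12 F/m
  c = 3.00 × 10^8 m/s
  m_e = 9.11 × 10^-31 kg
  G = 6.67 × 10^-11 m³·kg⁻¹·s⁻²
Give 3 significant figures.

Planck time: t_P = √(ℏG/c⁵) = 5.37 × 10^-44 s
atomic unit of time: τ_au = (4πε₀)²ℏ³/(m_e e⁴) = 2.40 × 10^-17 s
8.52 × 10^-4 × 5.37 × 10^-44 / 2.40 × 10^-17 = 1.91 × 10^-30

1.91 × 10^-30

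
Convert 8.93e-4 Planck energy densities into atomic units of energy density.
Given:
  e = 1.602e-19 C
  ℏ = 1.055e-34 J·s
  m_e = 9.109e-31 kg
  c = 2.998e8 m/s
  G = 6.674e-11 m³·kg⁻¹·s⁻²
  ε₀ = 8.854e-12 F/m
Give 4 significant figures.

Planck energy density: u_P = c⁷/(ℏG²) = 4.632e113 J/m³
atomic unit of energy density: u_au = E_h/a₀³ = m_e⁴e¹⁰/((4πε₀)⁵ℏ⁸) = 2.929e13 J/m³
8.93e-4 × 4.632e113 / 2.929e13 = 1.412e97

1.412e97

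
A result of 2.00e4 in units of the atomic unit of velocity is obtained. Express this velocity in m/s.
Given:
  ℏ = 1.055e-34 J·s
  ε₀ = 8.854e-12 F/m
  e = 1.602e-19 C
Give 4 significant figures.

One atomic unit of velocity: v_au = e²/(4πε₀ℏ) = 2.186e6 m/s.
2.00e4 × 2.186e6 m/s = 4.373e10 m/s

4.373e10 m/s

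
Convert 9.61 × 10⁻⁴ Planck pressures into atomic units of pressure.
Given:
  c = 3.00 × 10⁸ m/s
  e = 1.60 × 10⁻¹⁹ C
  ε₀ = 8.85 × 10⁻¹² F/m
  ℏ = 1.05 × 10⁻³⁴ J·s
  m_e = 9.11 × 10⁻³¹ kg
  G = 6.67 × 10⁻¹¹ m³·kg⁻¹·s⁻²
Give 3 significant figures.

Planck pressure: p_P = c⁷/(ℏG²) = 4.68 × 10¹¹³ Pa
atomic unit of pressure: P_au = E_h/a₀³ = m_e⁴e¹⁰/((4πε₀)⁵ℏ⁸) = 3.01 × 10¹³ Pa
9.61 × 10⁻⁴ × 4.68 × 10¹¹³ / 3.01 × 10¹³ = 1.49 × 10⁹⁷

1.49 × 10⁹⁷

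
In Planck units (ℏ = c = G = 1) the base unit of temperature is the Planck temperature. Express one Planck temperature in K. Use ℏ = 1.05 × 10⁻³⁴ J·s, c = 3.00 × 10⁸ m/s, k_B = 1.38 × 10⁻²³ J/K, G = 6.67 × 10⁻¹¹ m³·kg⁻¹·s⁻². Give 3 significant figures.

1.42 × 10³² K

T_P = √(ℏc⁵/G) / k_B
  = √(3.83 × 10¹⁸) × 7.25 × 10²²
  = 1.42 × 10³² K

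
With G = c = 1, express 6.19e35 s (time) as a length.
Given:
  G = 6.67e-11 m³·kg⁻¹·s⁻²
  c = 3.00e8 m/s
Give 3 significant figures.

1.86e44 m

Time → length via c.
6.19e35 s × (c) = 1.86e44 m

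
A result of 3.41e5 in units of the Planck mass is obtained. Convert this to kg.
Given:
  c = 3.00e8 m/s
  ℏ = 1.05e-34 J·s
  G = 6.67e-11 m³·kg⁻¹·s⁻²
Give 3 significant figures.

7.41e-3 kg

One Planck mass: m_P = √(ℏc/G) = 2.17e-8 kg.
3.41e5 × 2.17e-8 kg = 7.41e-3 kg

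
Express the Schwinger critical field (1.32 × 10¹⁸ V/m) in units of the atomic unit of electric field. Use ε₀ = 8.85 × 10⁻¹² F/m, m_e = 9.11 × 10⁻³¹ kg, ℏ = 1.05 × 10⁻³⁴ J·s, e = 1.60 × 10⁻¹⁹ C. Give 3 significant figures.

2.54 × 10⁶

atomic unit of electric field: E_au = E_h/(e a₀) = m_e²e⁵/((4πε₀)³ℏ⁴) = 5.20 × 10¹¹ V/m.
1.32 × 10¹⁸ / 5.20 × 10¹¹ = 2.54 × 10⁶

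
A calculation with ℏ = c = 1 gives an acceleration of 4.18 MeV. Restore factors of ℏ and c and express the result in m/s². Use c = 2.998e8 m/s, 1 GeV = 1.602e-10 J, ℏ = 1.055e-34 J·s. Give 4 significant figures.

Acceleration is [L]/[T]² = c·[E]/ℏ.
1 GeV → c/ℏ × (1 GeV in J) = 4.552e32 m/s².
Convert the energy scale: 4.18 MeV = 4.18e-3 GeV.
Result: 4.18e-3 × 4.552e32 = 1.903e30 m/s².

1.903e30 m/s²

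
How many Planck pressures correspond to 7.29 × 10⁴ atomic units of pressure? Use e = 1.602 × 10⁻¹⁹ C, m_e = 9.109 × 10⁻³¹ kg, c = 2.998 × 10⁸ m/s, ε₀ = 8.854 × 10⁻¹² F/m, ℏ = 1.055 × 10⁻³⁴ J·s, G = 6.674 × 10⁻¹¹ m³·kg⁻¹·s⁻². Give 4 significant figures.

atomic unit of pressure: P_au = E_h/a₀³ = m_e⁴e¹⁰/((4πε₀)⁵ℏ⁸) = 2.929 × 10¹³ Pa
Planck pressure: p_P = c⁷/(ℏG²) = 4.632 × 10¹¹³ Pa
7.29 × 10⁴ × 2.929 × 10¹³ / 4.632 × 10¹¹³ = 4.610 × 10⁻⁹⁶

4.610 × 10⁻⁹⁶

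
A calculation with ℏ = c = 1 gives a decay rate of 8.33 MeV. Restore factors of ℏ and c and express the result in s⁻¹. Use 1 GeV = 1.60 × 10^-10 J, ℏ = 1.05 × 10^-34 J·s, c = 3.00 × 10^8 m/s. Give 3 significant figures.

1.27 × 10^22 s⁻¹

A rate is [E]/ℏ; divide by ℏ.
1 GeV → 1/ℏ × (1 GeV in J) = 1.52 × 10^24 s⁻¹.
Convert the energy scale: 8.33 MeV = 8.33 × 10^-3 GeV.
Result: 8.33 × 10^-3 × 1.52 × 10^24 = 1.27 × 10^22 s⁻¹.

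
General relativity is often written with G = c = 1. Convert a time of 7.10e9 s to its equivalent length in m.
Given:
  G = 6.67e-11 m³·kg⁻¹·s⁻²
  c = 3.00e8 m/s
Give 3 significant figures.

2.13e18 m

Time → length via c.
7.10e9 s × (c) = 2.13e18 m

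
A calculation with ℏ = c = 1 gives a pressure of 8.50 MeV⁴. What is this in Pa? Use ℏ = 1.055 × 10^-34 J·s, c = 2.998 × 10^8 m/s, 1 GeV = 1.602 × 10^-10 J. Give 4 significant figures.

Pressure is [E]/[L]³ = [E]⁴/(ℏc)³.
1 GeV⁴ → 1/(ℏc)³ × (1 GeV in J)⁴ = 2.082 × 10^37 Pa.
Convert the energy scale: 8.50 MeV⁴ = 8.50 × 10^-12 GeV⁴.
Result: 8.50 × 10^-12 × 2.082 × 10^37 = 1.769 × 10^26 Pa.

1.769 × 10^26 Pa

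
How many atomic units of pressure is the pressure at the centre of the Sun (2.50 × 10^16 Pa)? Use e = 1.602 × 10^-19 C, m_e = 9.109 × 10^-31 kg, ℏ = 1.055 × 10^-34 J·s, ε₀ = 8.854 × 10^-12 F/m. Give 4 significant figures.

853.5

atomic unit of pressure: P_au = E_h/a₀³ = m_e⁴e¹⁰/((4πε₀)⁵ℏ⁸) = 2.929 × 10^13 Pa.
2.50 × 10^16 / 2.929 × 10^13 = 853.5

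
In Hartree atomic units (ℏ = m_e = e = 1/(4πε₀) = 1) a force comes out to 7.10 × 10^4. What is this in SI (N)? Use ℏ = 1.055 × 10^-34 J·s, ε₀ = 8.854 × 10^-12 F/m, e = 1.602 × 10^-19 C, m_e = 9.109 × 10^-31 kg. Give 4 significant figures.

5.836 × 10^-3 N

One atomic unit of force: F_au = E_h/a₀ = m_e²e⁶/((4πε₀)³ℏ⁴) = 8.220 × 10^-8 N.
7.10 × 10^4 × 8.220 × 10^-8 N = 5.836 × 10^-3 N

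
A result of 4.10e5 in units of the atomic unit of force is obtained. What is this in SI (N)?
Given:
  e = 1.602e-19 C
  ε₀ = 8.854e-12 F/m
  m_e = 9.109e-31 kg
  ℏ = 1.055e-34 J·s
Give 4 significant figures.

0.03370 N

One atomic unit of force: F_au = E_h/a₀ = m_e²e⁶/((4πε₀)³ℏ⁴) = 8.220e-8 N.
4.10e5 × 8.220e-8 N = 0.03370 N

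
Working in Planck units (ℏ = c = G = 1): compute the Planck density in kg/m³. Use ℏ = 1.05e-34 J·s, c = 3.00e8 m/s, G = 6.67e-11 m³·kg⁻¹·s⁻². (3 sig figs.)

5.20e96 kg/m³

The unique combination of the constants set to 1 with dimensions of density is ρ_P = c⁵/(ℏG²).
  = 2.43e42 / 4.67e-55
  = 5.20e96 kg/m³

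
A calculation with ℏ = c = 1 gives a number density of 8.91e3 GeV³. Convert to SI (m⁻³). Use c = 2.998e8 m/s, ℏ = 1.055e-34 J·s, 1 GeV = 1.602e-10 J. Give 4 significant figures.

Number density is [L]⁻³ = [E]³/(ℏc)³.
1 GeV³ → 1/(ℏc)³ × (1 GeV in J)³ = 1.299e47 m⁻³.
Result: 8.91e3 × 1.299e47 = 1.158e51 m⁻³.

1.158e51 m⁻³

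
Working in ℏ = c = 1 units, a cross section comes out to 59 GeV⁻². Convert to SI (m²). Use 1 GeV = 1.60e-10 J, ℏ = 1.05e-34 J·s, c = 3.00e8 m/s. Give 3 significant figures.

Area is [L]² = [E]⁻²·(ℏc)²; restore (ℏc)².
1 GeV⁻² → (ℏc)² × (1 GeV in J)⁻² = 3.88e-32 m².
Result: 59 × 3.88e-32 = 2.29e-30 m².

2.29e-30 m²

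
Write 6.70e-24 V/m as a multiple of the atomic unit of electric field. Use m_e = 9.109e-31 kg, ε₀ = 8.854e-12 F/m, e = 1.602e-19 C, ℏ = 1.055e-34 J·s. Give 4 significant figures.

1.306e-35

atomic unit of electric field: E_au = E_h/(e a₀) = m_e²e⁵/((4πε₀)³ℏ⁴) = 5.131e11 V/m.
6.70e-24 / 5.131e11 = 1.306e-35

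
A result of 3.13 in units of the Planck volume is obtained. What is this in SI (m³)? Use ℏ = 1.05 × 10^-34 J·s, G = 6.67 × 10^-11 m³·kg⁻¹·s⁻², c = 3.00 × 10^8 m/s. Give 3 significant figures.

1.31 × 10^-104 m³

One Planck volume: V_P = (ℏG/c³)^(3/2) = 4.18 × 10^-105 m³.
3.13 × 4.18 × 10^-105 m³ = 1.31 × 10^-104 m³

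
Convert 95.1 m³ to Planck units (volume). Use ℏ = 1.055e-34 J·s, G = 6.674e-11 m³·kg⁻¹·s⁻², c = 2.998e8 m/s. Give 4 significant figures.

Planck volume: V_P = (ℏG/c³)^(3/2) = 4.224e-105 m³.
95.1 / 4.224e-105 = 2.251e106

2.251e106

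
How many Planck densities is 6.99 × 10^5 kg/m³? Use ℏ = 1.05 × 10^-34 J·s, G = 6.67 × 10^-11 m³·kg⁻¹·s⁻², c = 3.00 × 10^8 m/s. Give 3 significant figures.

Planck density: ρ_P = c⁵/(ℏG²) = 5.20 × 10^96 kg/m³.
6.99 × 10^5 / 5.20 × 10^96 = 1.34 × 10^-91

1.34 × 10^-91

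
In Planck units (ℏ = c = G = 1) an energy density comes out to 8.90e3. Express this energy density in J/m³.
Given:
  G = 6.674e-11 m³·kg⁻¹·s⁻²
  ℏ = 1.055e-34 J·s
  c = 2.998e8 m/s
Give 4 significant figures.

4.123e117 J/m³

One Planck energy density: u_P = c⁷/(ℏG²) = 4.632e113 J/m³.
8.90e3 × 4.632e113 J/m³ = 4.123e117 J/m³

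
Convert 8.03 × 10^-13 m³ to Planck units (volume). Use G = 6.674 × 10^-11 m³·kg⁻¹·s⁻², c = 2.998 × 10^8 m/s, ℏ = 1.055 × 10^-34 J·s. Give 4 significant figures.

1.901 × 10^92

Planck volume: V_P = (ℏG/c³)^(3/2) = 4.224 × 10^-105 m³.
8.03 × 10^-13 / 4.224 × 10^-105 = 1.901 × 10^92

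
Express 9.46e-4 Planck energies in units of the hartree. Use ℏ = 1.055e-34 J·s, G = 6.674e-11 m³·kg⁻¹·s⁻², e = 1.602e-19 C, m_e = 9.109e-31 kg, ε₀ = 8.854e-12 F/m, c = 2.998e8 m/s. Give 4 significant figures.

4.251e23

Planck energy: E_P = √(ℏc⁵/G) = 1.957e9 J
hartree: E_h = m_e e⁴/(4πε₀ℏ)² = 4.354e-18 J
9.46e-4 × 1.957e9 / 4.354e-18 = 4.251e23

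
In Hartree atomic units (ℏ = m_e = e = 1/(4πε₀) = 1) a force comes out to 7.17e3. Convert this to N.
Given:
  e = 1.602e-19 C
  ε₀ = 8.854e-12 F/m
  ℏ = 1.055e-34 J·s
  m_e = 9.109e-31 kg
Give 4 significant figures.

One atomic unit of force: F_au = E_h/a₀ = m_e²e⁶/((4πε₀)³ℏ⁴) = 8.220e-8 N.
7.17e3 × 8.220e-8 N = 5.894e-4 N

5.894e-4 N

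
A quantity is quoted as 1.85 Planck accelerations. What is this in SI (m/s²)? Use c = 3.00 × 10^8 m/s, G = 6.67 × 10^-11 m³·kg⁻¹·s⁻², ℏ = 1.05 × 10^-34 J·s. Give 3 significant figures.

1.03 × 10^52 m/s²

One Planck acceleration: a_P = √(c⁷/(ℏG)) = 5.59 × 10^51 m/s².
1.85 × 5.59 × 10^51 m/s² = 1.03 × 10^52 m/s²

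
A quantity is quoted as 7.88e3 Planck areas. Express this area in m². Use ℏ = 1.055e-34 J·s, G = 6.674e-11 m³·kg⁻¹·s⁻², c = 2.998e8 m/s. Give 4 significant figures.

One Planck area: A_P = ℏG/c³ = 2.613e-70 m².
7.88e3 × 2.613e-70 m² = 2.059e-66 m²

2.059e-66 m²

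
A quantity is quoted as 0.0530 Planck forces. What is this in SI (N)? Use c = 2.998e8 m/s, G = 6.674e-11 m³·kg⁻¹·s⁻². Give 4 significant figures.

One Planck force: F_P = c⁴/G = 1.210e44 N.
0.0530 × 1.210e44 N = 6.415e42 N

6.415e42 N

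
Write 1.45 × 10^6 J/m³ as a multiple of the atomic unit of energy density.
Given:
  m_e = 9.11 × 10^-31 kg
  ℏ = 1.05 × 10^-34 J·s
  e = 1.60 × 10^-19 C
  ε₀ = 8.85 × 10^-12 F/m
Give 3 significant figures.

4.81 × 10^-8

atomic unit of energy density: u_au = E_h/a₀³ = m_e⁴e¹⁰/((4πε₀)⁵ℏ⁸) = 3.01 × 10^13 J/m³.
1.45 × 10^6 / 3.01 × 10^13 = 4.81 × 10^-8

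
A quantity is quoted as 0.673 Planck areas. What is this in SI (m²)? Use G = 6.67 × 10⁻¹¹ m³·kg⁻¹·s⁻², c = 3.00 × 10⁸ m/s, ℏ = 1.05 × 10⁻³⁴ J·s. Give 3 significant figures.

One Planck area: A_P = ℏG/c³ = 2.59 × 10⁻⁷⁰ m².
0.673 × 2.59 × 10⁻⁷⁰ m² = 1.75 × 10⁻⁷⁰ m²

1.75 × 10⁻⁷⁰ m²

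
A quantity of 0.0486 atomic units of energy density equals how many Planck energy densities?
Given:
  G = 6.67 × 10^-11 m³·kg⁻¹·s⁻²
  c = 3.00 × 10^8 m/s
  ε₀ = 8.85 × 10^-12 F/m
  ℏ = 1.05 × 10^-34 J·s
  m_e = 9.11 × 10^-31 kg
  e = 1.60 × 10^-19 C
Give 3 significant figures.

3.13 × 10^-102

atomic unit of energy density: u_au = E_h/a₀³ = m_e⁴e¹⁰/((4πε₀)⁵ℏ⁸) = 3.01 × 10^13 J/m³
Planck energy density: u_P = c⁷/(ℏG²) = 4.68 × 10^113 J/m³
0.0486 × 3.01 × 10^13 / 4.68 × 10^113 = 3.13 × 10^-102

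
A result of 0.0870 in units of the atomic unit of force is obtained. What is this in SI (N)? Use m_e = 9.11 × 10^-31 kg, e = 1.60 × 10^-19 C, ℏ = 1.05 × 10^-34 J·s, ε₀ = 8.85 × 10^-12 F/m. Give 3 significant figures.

One atomic unit of force: F_au = E_h/a₀ = m_e²e⁶/((4πε₀)³ℏ⁴) = 8.33 × 10^-8 N.
0.0870 × 8.33 × 10^-8 N = 7.25 × 10^-9 N

7.25 × 10^-9 N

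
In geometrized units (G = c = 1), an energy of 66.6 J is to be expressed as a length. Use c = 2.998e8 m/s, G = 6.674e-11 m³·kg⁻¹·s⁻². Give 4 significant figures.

5.502e-43 m

Energy → length via G/c⁴.
66.6 J × (G/c⁴) = 5.502e-43 m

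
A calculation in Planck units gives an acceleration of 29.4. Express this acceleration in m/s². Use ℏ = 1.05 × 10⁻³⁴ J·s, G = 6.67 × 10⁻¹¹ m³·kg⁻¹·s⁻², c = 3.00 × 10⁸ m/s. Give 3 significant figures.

One Planck acceleration: a_P = √(c⁷/(ℏG)) = 5.59 × 10⁵¹ m/s².
29.4 × 5.59 × 10⁵¹ m/s² = 1.64 × 10⁵³ m/s²

1.64 × 10⁵³ m/s²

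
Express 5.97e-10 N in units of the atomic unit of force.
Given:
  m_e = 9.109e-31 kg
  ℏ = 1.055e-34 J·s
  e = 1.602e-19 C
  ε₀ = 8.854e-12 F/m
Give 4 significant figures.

atomic unit of force: F_au = E_h/a₀ = m_e²e⁶/((4πε₀)³ℏ⁴) = 8.220e-8 N.
5.97e-10 / 8.220e-8 = 7.263e-3

7.263e-3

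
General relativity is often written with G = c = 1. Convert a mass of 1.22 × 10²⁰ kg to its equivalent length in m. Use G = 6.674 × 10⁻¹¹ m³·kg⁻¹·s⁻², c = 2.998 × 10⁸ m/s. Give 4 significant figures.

9.059 × 10⁻⁸ m

In G = c = 1 units mass has dimensions of length; the conversion factor is G/c².
1.22 × 10²⁰ kg × (G/c²) = 9.059 × 10⁻⁸ m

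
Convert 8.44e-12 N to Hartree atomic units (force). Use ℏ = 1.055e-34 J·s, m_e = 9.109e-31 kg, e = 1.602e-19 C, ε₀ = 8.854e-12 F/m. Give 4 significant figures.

atomic unit of force: F_au = E_h/a₀ = m_e²e⁶/((4πε₀)³ℏ⁴) = 8.220e-8 N.
8.44e-12 / 8.220e-8 = 1.027e-4

1.027e-4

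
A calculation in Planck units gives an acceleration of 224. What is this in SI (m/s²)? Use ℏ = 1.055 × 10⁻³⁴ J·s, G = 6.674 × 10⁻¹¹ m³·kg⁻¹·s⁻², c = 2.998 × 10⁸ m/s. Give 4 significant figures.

1.245 × 10⁵⁴ m/s²

One Planck acceleration: a_P = √(c⁷/(ℏG)) = 5.560 × 10⁵¹ m/s².
224 × 5.560 × 10⁵¹ m/s² = 1.245 × 10⁵⁴ m/s²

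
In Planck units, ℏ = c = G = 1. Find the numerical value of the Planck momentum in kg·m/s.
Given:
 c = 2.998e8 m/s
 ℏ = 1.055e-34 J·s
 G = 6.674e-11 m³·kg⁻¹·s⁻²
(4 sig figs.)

6.527 kg·m/s

The unique combination of the constants set to 1 with dimensions of momentum is p_P = √(ℏc³/G).
  = √(42.60)
  = 6.527 kg·m/s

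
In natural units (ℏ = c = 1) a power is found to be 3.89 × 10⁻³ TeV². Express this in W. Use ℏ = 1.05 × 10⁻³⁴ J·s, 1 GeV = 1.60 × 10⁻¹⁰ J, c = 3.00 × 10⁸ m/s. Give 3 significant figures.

Power is [E]/[T] = [E]²/ℏ.
1 GeV² → 1/ℏ × (1 GeV in J)² = 2.44 × 10¹⁴ W.
Convert the energy scale: 3.89 × 10⁻³ TeV² = 3.89 × 10³ GeV².
Result: 3.89 × 10³ × 2.44 × 10¹⁴ = 9.48 × 10¹⁷ W.

9.48 × 10¹⁷ W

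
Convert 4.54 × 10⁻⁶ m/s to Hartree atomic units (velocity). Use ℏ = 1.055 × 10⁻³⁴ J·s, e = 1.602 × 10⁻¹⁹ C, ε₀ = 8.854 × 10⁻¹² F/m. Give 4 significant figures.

atomic unit of velocity: v_au = e²/(4πε₀ℏ) = 2.186 × 10⁶ m/s.
4.54 × 10⁻⁶ / 2.186 × 10⁶ = 2.077 × 10⁻¹²

2.077 × 10⁻¹²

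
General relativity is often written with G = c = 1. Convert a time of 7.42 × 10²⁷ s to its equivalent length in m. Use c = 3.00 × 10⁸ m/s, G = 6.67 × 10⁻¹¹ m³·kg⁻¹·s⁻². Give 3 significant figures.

Time → length via c.
7.42 × 10²⁷ s × (c) = 2.23 × 10³⁶ m

2.23 × 10³⁶ m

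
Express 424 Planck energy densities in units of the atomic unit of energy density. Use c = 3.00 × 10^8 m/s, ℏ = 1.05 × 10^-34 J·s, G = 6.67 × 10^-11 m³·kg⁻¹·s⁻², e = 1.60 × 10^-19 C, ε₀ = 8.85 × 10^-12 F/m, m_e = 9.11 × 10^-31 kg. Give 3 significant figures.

Planck energy density: u_P = c⁷/(ℏG²) = 4.68 × 10^113 J/m³
atomic unit of energy density: u_au = E_h/a₀³ = m_e⁴e¹⁰/((4πε₀)⁵ℏ⁸) = 3.01 × 10^13 J/m³
424 × 4.68 × 10^113 / 3.01 × 10^13 = 6.59 × 10^102

6.59 × 10^102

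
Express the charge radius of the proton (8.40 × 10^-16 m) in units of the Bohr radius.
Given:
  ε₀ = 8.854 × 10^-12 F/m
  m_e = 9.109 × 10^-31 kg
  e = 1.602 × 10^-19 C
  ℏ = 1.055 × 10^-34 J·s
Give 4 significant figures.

1.586 × 10^-5

Bohr radius: a₀ = 4πε₀ℏ²/(m_e e²) = 5.297 × 10^-11 m.
8.40 × 10^-16 / 5.297 × 10^-11 = 1.586 × 10^-5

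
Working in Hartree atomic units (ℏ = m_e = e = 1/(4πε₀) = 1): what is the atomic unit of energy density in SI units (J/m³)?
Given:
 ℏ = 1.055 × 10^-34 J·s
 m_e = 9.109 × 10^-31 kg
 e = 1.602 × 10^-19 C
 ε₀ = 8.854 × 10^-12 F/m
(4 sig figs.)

2.929 × 10^13 J/m³

The unique combination of the constants set to 1 with dimensions of energy density is u_au = E_h/a₀³ = m_e⁴e¹⁰/((4πε₀)⁵ℏ⁸).
E_h = 4.354 × 10^-18 J
a₀ = 5.297 × 10^-11 m
E_h/a₀³ = 2.929 × 10^13 J/m³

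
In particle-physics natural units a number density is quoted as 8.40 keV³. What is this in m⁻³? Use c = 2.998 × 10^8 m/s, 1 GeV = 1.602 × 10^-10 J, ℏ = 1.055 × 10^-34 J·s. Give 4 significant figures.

1.091 × 10^30 m⁻³

Number density is [L]⁻³ = [E]³/(ℏc)³.
1 GeV³ → 1/(ℏc)³ × (1 GeV in J)³ = 1.299 × 10^47 m⁻³.
Convert the energy scale: 8.40 keV³ = 8.40 × 10^-18 GeV³.
Result: 8.40 × 10^-18 × 1.299 × 10^47 = 1.091 × 10^30 m⁻³.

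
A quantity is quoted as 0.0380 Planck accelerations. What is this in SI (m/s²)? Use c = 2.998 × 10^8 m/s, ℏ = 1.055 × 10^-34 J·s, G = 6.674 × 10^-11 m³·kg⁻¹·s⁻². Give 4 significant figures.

One Planck acceleration: a_P = √(c⁷/(ℏG)) = 5.560 × 10^51 m/s².
0.0380 × 5.560 × 10^51 m/s² = 2.113 × 10^50 m/s²

2.113 × 10^50 m/s²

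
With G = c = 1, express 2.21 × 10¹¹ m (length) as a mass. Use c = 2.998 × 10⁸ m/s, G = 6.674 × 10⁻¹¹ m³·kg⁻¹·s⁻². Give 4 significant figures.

2.976 × 10³⁸ kg

Length → mass via c²/G.
2.21 × 10¹¹ m × (c²/G) = 2.976 × 10³⁸ kg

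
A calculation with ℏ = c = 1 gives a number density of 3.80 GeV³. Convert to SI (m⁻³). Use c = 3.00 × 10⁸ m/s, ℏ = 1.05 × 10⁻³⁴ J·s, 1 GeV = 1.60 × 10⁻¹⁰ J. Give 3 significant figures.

4.98 × 10⁴⁷ m⁻³

Number density is [L]⁻³ = [E]³/(ℏc)³.
1 GeV³ → 1/(ℏc)³ × (1 GeV in J)³ = 1.31 × 10⁴⁷ m⁻³.
Result: 3.80 × 1.31 × 10⁴⁷ = 4.98 × 10⁴⁷ m⁻³.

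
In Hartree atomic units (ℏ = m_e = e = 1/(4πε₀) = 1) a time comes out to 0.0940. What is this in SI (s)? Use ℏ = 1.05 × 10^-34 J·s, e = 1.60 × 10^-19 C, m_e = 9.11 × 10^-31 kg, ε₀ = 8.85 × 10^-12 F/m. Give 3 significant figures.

2.25 × 10^-18 s

One atomic unit of time: τ_au = (4πε₀)²ℏ³/(m_e e⁴) = 2.40 × 10^-17 s.
0.0940 × 2.40 × 10^-17 s = 2.25 × 10^-18 s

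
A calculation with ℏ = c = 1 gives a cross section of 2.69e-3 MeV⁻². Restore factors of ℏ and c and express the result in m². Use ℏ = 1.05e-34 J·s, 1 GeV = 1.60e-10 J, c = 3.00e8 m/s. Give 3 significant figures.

1.04e-28 m²

Area is [L]² = [E]⁻²·(ℏc)²; restore (ℏc)².
1 GeV⁻² → (ℏc)² × (1 GeV in J)⁻² = 3.88e-32 m².
Convert the energy scale: 2.69e-3 MeV⁻² = 2.69e3 GeV⁻².
Result: 2.69e3 × 3.88e-32 = 1.04e-28 m².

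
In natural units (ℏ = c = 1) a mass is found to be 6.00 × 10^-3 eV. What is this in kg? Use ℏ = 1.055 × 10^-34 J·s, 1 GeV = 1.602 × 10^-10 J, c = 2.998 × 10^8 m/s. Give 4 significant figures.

1.069 × 10^-38 kg

Mass is [E]/c²; divide by c².
1 GeV → 1/c² × (1 GeV in J) = 1.782 × 10^-27 kg.
Convert the energy scale: 6.00 × 10^-3 eV = 6.00 × 10^-12 GeV.
Result: 6.00 × 10^-12 × 1.782 × 10^-27 = 1.069 × 10^-38 kg.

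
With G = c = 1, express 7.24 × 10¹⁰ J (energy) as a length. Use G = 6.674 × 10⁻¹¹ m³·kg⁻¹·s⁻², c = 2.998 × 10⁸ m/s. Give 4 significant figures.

Energy → length via G/c⁴.
7.24 × 10¹⁰ J × (G/c⁴) = 5.981 × 10⁻³⁴ m

5.981 × 10⁻³⁴ m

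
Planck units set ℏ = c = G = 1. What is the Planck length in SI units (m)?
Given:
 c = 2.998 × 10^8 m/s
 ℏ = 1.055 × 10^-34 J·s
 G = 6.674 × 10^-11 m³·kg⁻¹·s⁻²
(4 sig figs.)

From ℏ = c = G = 1 the length scale is ℓ_P = √(ℏG/c³).
  = √(2.613 × 10^-70)
  = 1.616 × 10^-35 m

1.616 × 10^-35 m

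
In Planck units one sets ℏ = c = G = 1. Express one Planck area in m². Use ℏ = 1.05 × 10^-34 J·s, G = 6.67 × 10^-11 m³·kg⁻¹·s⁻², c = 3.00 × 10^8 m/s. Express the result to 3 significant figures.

2.59 × 10^-70 m²

A_P = ℏG/c³
  = 7.00 × 10^-45 / 2.70 × 10^25
  = 2.59 × 10^-70 m²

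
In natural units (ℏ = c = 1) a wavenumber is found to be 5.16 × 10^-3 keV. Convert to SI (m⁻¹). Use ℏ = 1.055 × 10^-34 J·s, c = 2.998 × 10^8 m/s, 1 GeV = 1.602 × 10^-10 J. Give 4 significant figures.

2.614 × 10^7 m⁻¹

Inverse length is [E]/(ℏc).
1 GeV → 1/(ℏc) × (1 GeV in J) = 5.065 × 10^15 m⁻¹.
Convert the energy scale: 5.16 × 10^-3 keV = 5.16 × 10^-9 GeV.
Result: 5.16 × 10^-9 × 5.065 × 10^15 = 2.614 × 10^7 m⁻¹.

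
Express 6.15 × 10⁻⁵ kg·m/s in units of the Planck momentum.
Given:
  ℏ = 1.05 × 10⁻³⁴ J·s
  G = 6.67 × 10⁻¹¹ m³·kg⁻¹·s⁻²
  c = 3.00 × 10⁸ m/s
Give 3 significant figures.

Planck momentum: p_P = √(ℏc³/G) = 6.52 kg·m/s.
6.15 × 10⁻⁵ / 6.52 = 9.43 × 10⁻⁶

9.43 × 10⁻⁶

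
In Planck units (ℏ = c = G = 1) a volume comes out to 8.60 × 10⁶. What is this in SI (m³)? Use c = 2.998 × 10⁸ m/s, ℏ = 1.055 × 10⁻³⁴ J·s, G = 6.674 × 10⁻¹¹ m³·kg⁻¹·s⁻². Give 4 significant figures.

One Planck volume: V_P = (ℏG/c³)^(3/2) = 4.224 × 10⁻¹⁰⁵ m³.
8.60 × 10⁶ × 4.224 × 10⁻¹⁰⁵ m³ = 3.633 × 10⁻⁹⁸ m³

3.633 × 10⁻⁹⁸ m³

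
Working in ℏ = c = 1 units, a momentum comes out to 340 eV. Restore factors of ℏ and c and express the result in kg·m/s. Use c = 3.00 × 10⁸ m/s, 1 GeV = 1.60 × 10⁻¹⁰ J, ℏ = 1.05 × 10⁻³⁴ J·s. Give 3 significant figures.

Momentum is [E]/c; divide by c.
1 GeV → 1/c × (1 GeV in J) = 5.33 × 10⁻¹⁹ kg·m/s.
Convert the energy scale: 340 eV = 3.40 × 10⁻⁷ GeV.
Result: 3.40 × 10⁻⁷ × 5.33 × 10⁻¹⁹ = 1.81 × 10⁻²⁵ kg·m/s.

1.81 × 10⁻²⁵ kg·m/s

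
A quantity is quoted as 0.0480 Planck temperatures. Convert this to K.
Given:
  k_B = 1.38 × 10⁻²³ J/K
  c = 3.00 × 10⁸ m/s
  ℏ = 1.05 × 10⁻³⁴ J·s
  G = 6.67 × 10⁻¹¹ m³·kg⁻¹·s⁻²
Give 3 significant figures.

6.80 × 10³⁰ K

One Planck temperature: T_P = √(ℏc⁵/G) / k_B = 1.42 × 10³² K.
0.0480 × 1.42 × 10³² K = 6.80 × 10³⁰ K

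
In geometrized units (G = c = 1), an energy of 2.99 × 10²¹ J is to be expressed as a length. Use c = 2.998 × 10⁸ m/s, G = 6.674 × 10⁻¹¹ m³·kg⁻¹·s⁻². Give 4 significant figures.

Energy → length via G/c⁴.
2.99 × 10²¹ J × (G/c⁴) = 2.470 × 10⁻²³ m

2.470 × 10⁻²³ m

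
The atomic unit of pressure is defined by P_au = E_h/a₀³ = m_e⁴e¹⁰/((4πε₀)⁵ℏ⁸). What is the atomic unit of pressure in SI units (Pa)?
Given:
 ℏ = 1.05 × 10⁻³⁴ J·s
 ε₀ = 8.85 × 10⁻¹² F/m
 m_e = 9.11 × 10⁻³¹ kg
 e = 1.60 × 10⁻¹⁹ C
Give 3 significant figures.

P_au = E_h/a₀³ = m_e⁴e¹⁰/((4πε₀)⁵ℏ⁸)
E_h = 4.38 × 10⁻¹⁸ J
a₀ = 5.26 × 10⁻¹¹ m
E_h/a₀³ = 3.01 × 10¹³ Pa

3.01 × 10¹³ Pa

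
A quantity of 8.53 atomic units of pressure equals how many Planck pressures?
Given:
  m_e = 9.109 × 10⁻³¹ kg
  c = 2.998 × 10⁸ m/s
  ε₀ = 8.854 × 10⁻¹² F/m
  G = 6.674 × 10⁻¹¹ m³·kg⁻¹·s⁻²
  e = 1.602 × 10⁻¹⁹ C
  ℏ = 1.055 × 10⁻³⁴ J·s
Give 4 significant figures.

atomic unit of pressure: P_au = E_h/a₀³ = m_e⁴e¹⁰/((4πε₀)⁵ℏ⁸) = 2.929 × 10¹³ Pa
Planck pressure: p_P = c⁷/(ℏG²) = 4.632 × 10¹¹³ Pa
8.53 × 2.929 × 10¹³ / 4.632 × 10¹¹³ = 5.394 × 10⁻¹⁰⁰

5.394 × 10⁻¹⁰⁰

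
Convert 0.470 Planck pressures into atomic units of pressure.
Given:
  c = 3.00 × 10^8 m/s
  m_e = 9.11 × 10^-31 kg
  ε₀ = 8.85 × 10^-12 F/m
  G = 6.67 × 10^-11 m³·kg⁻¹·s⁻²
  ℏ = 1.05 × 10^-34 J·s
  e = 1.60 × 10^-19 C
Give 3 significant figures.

Planck pressure: p_P = c⁷/(ℏG²) = 4.68 × 10^113 Pa
atomic unit of pressure: P_au = E_h/a₀³ = m_e⁴e¹⁰/((4πε₀)⁵ℏ⁸) = 3.01 × 10^13 Pa
0.470 × 4.68 × 10^113 / 3.01 × 10^13 = 7.30 × 10^99

7.30 × 10^99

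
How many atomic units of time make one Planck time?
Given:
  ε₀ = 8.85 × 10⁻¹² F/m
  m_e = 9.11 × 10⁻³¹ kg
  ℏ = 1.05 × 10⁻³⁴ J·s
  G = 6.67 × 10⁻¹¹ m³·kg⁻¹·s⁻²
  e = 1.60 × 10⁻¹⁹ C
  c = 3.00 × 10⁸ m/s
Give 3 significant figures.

Planck time: t_P = √(ℏG/c⁵) = 5.37 × 10⁻⁴⁴ s
atomic unit of time: τ_au = (4πε₀)²ℏ³/(m_e e⁴) = 2.40 × 10⁻¹⁷ s
ratio = 5.37 × 10⁻⁴⁴ / 2.40 × 10⁻¹⁷ = 2.24 × 10⁻²⁷

2.24 × 10⁻²⁷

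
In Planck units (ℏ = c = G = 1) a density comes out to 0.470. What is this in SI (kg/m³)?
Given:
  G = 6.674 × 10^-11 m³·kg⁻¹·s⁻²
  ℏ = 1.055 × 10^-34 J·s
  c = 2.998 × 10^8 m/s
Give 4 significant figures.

2.422 × 10^96 kg/m³

One Planck density: ρ_P = c⁵/(ℏG²) = 5.154 × 10^96 kg/m³.
0.470 × 5.154 × 10^96 kg/m³ = 2.422 × 10^96 kg/m³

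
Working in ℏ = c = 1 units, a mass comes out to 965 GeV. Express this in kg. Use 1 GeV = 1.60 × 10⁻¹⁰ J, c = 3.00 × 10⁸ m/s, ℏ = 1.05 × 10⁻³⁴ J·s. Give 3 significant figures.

1.72 × 10⁻²⁴ kg

Mass is [E]/c²; divide by c².
1 GeV → 1/c² × (1 GeV in J) = 1.78 × 10⁻²⁷ kg.
Result: 965 × 1.78 × 10⁻²⁷ = 1.72 × 10⁻²⁴ kg.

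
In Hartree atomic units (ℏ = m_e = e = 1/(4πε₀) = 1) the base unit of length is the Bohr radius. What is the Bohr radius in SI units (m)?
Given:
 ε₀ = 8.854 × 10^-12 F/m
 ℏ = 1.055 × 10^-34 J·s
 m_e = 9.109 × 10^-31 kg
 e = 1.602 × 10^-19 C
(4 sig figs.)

a₀ = 4πε₀ℏ²/(m_e e²)
  = 1.238 × 10^-78 / 2.338 × 10^-68
  = 5.297 × 10^-11 m

5.297 × 10^-11 m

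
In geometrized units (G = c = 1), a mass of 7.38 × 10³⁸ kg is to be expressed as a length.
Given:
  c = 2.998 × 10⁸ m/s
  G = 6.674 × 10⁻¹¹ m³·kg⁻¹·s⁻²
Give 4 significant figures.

5.480 × 10¹¹ m

In G = c = 1 units mass has dimensions of length; the conversion factor is G/c².
7.38 × 10³⁸ kg × (G/c²) = 5.480 × 10¹¹ m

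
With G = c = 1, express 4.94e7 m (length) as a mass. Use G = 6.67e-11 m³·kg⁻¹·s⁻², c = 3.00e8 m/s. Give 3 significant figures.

6.67e34 kg

Length → mass via c²/G.
4.94e7 m × (c²/G) = 6.67e34 kg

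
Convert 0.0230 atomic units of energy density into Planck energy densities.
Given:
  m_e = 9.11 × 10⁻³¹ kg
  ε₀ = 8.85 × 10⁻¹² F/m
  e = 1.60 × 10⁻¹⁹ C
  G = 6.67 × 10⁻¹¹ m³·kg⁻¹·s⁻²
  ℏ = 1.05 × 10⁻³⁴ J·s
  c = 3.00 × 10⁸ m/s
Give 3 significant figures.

atomic unit of energy density: u_au = E_h/a₀³ = m_e⁴e¹⁰/((4πε₀)⁵ℏ⁸) = 3.01 × 10¹³ J/m³
Planck energy density: u_P = c⁷/(ℏG²) = 4.68 × 10¹¹³ J/m³
0.0230 × 3.01 × 10¹³ / 4.68 × 10¹¹³ = 1.48 × 10⁻¹⁰²

1.48 × 10⁻¹⁰²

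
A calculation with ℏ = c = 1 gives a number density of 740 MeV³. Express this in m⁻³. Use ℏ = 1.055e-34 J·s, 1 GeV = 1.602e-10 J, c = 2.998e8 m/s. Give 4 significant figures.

Number density is [L]⁻³ = [E]³/(ℏc)³.
1 GeV³ → 1/(ℏc)³ × (1 GeV in J)³ = 1.299e47 m⁻³.
Convert the energy scale: 740 MeV³ = 7.40e-7 GeV³.
Result: 7.40e-7 × 1.299e47 = 9.615e40 m⁻³.

9.615e40 m⁻³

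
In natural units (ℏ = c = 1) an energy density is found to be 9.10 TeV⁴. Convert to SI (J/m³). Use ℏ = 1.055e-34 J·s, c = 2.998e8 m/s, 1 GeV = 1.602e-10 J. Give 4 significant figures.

1.894e50 J/m³

[E]/[L]³ = [E]⁴/(ℏc)³; restore (ℏc)⁻³.
1 GeV⁴ → 1/(ℏc)³ × (1 GeV in J)⁴ = 2.082e37 J/m³.
Convert the energy scale: 9.10 TeV⁴ = 9.10e12 GeV⁴.
Result: 9.10e12 × 2.082e37 = 1.894e50 J/m³.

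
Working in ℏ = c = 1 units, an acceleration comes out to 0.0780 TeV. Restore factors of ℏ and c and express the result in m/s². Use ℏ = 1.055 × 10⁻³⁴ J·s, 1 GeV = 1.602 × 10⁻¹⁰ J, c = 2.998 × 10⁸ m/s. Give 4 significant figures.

3.551 × 10³⁴ m/s²

Acceleration is [L]/[T]² = c·[E]/ℏ.
1 GeV → c/ℏ × (1 GeV in J) = 4.552 × 10³² m/s².
Convert the energy scale: 0.0780 TeV = 78 GeV.
Result: 78 × 4.552 × 10³² = 3.551 × 10³⁴ m/s².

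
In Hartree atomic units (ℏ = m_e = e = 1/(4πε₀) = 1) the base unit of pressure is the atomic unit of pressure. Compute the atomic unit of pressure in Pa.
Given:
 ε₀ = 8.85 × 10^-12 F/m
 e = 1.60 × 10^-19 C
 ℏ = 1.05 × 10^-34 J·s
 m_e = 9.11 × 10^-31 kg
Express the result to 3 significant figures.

P_au = E_h/a₀³ = m_e⁴e¹⁰/((4πε₀)⁵ℏ⁸)
E_h = 4.38 × 10^-18 J
a₀ = 5.26 × 10^-11 m
E_h/a₀³ = 3.01 × 10^13 Pa

3.01 × 10^13 Pa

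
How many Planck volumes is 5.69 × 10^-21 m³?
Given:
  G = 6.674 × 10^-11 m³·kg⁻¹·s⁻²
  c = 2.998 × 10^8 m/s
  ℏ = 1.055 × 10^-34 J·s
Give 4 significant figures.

Planck volume: V_P = (ℏG/c³)^(3/2) = 4.224 × 10^-105 m³.
5.69 × 10^-21 / 4.224 × 10^-105 = 1.347 × 10^84

1.347 × 10^84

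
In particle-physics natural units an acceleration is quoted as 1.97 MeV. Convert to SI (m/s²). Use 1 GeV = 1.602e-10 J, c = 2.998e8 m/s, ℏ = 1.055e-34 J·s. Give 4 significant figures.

8.968e29 m/s²

Acceleration is [L]/[T]² = c·[E]/ℏ.
1 GeV → c/ℏ × (1 GeV in J) = 4.552e32 m/s².
Convert the energy scale: 1.97 MeV = 1.97e-3 GeV.
Result: 1.97e-3 × 4.552e32 = 8.968e29 m/s².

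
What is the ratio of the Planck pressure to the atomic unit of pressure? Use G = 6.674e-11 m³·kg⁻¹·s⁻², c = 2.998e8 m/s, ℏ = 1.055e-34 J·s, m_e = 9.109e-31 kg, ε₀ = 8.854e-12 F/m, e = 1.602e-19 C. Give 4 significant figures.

1.581e100

Planck pressure: p_P = c⁷/(ℏG²) = 4.632e113 Pa
atomic unit of pressure: P_au = E_h/a₀³ = m_e⁴e¹⁰/((4πε₀)⁵ℏ⁸) = 2.929e13 Pa
ratio = 4.632e113 / 2.929e13 = 1.581e100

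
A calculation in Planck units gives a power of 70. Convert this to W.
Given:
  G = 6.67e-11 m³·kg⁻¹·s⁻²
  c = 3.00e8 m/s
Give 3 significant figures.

One Planck power: P_P = c⁵/G = 3.64e52 W.
70 × 3.64e52 W = 2.55e54 W

2.55e54 W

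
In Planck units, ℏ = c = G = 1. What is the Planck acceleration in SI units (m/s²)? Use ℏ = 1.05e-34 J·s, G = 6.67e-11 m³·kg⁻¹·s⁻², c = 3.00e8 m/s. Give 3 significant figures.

5.59e51 m/s²

The unique combination of the constants set to 1 with dimensions of acceleration is a_P = √(c⁷/(ℏG)).
  = √(3.12e103)
  = 5.59e51 m/s²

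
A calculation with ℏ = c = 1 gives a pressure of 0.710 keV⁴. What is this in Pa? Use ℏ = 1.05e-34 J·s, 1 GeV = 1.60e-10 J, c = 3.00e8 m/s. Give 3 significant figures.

1.49e13 Pa

Pressure is [E]/[L]³ = [E]⁴/(ℏc)³.
1 GeV⁴ → 1/(ℏc)³ × (1 GeV in J)⁴ = 2.10e37 Pa.
Convert the energy scale: 0.710 keV⁴ = 7.10e-25 GeV⁴.
Result: 7.10e-25 × 2.10e37 = 1.49e13 Pa.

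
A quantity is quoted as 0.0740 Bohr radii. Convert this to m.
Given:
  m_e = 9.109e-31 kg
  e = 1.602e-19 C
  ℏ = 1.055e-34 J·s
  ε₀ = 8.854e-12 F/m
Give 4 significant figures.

One Bohr radius: a₀ = 4πε₀ℏ²/(m_e e²) = 5.297e-11 m.
0.0740 × 5.297e-11 m = 3.920e-12 m

3.920e-12 m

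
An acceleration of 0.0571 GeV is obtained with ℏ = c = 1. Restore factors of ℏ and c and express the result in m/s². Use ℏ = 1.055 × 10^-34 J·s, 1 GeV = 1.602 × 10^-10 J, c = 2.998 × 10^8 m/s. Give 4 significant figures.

2.599 × 10^31 m/s²

Acceleration is [L]/[T]² = c·[E]/ℏ.
1 GeV → c/ℏ × (1 GeV in J) = 4.552 × 10^32 m/s².
Result: 0.0571 × 4.552 × 10^32 = 2.599 × 10^31 m/s².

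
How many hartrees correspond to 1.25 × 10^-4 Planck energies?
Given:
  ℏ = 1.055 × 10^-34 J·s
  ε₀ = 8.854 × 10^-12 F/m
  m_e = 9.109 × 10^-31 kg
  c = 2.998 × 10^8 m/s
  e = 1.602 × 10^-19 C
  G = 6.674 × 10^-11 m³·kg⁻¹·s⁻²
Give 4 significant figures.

Planck energy: E_P = √(ℏc⁵/G) = 1.957 × 10^9 J
hartree: E_h = m_e e⁴/(4πε₀ℏ)² = 4.354 × 10^-18 J
1.25 × 10^-4 × 1.957 × 10^9 / 4.354 × 10^-18 = 5.617 × 10^22

5.617 × 10^22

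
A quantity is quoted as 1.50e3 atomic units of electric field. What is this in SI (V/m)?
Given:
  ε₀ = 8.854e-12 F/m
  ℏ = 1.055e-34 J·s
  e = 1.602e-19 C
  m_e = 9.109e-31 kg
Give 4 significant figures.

One atomic unit of electric field: E_au = E_h/(e a₀) = m_e²e⁵/((4πε₀)³ℏ⁴) = 5.131e11 V/m.
1.50e3 × 5.131e11 V/m = 7.696e14 V/m

7.696e14 V/m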